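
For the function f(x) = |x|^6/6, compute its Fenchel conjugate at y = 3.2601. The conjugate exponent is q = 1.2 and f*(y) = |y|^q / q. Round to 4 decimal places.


The conjugate exponent q satisfies 1/p + 1/q = 1.
p = 6, so q = 6/(6 - 1) = 1.2
|y|^q = 3.2601^1.2 = 4.1293
f*(3.2601) = 4.1293 / 1.2 = 3.4411


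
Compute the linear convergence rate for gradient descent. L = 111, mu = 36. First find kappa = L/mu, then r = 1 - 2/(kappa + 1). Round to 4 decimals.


Step 1: Compute the condition number.
kappa = L/mu = 111/36 = 3.0833
Step 2: Compute the convergence rate.
r = 1 - 2/(kappa + 1) = 1 - 2*mu/(L + mu) = (L - mu)/(L + mu) = 75/147 = 0.5102


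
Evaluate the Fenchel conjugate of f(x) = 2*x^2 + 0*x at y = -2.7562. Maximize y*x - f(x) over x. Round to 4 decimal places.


f*(y) = sup_x {y*x - a*x^2 - b*x} = sup_x {(y-b)*x - a*x^2}
FOC: (y - b) - 2a*x = 0 => x* = (y - b)/(2a)
x* = (-2.7562 - 0)/(2*2) = -0.6891
f*(-2.7562) = (y-b)^2/(4a) = (-2.7562 - 0)^2/(4*2)
= 7.5966/8 = 0.9496


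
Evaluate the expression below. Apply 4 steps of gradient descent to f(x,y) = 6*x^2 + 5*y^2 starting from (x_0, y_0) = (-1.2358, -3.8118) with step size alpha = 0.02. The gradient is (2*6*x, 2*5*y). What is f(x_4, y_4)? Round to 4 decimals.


Gradient descent on f(x,y) = 6*x^2 + 5*y^2.
Starting point: (-1.2358, -3.8118), alpha = 0.02
Step 1: grad_x = 2*6*-1.2358 = -14.8296, grad_y = 2*5*-3.8118 = -38.118
  x_1 = -1.2358 - 0.02*-14.8296 = -0.9392
  y_1 = -3.8118 - 0.02*-38.118 = -3.0494
Step 2: grad_x = 2*6*-0.9392 = -11.2705, grad_y = 2*5*-3.0494 = -30.4944
  x_2 = -0.9392 - 0.02*-11.2705 = -0.7138
  y_2 = -3.0494 - 0.02*-30.4944 = -2.4396
Step 3: grad_x = 2*6*-0.7138 = -8.5656, grad_y = 2*5*-2.4396 = -24.3955
  x_3 = -0.7138 - 0.02*-8.5656 = -0.5425
  y_3 = -2.4396 - 0.02*-24.3955 = -1.9516
Step 4: grad_x = 2*6*-0.5425 = -6.5098, grad_y = 2*5*-1.9516 = -19.5164
  x_4 = -0.5425 - 0.02*-6.5098 = -0.4123
  y_4 = -1.9516 - 0.02*-19.5164 = -1.5613
f(-0.4123, -1.5613) = 6*(-0.4123)^2 + 5*(-1.5613)^2 = 13.2084


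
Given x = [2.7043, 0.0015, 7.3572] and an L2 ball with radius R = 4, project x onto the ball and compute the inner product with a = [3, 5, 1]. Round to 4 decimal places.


Step 1: Compute ||x|| (intermediates to 6 decimals).
||x|| = sqrt(2.7043^2 + 0.0015^2 + 7.3572^2) = 7.838471
Step 2: Project.
Since ||x|| > R, scale = R/||x|| = 4/7.838471 = 0.510304, proj(x) = scale * x
proj(x) = [1.380015, 0.000765, 3.754409]
Step 3: Dot product.
a^T * proj(x) = 3*1.380015 + 5*0.000765 + 1*3.754409 = 7.8983


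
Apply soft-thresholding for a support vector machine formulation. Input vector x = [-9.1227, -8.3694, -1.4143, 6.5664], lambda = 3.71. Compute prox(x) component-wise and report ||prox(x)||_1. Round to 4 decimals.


Soft-thresholding with lambda = 3.71:
prox(-9.1227) = sign(-9.1227)*max(|-9.1227| - 3.71, 0) = -5.4127
prox(-8.3694) = sign(-8.3694)*max(|-8.3694| - 3.71, 0) = -4.6594
prox(-1.4143) = sign(-1.4143)*max(|-1.4143| - 3.71, 0) = 0.0
prox(6.5664) = sign(6.5664)*max(|6.5664| - 3.71, 0) = 2.8564
prox(x) = [-5.4127, -4.6594, 0.0, 2.8564]
||prox(x)||_1 = 5.4127 + 4.6594 + 0.0 + 2.8564 = 12.9285


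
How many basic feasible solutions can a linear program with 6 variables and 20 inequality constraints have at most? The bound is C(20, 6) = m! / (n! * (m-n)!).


Each vertex corresponds to some choice of n active constraints out of m, so the number of vertices is at most C(m, n) = m! / (n!(m-n)!).
m = 20, n = 6
Numerator: 20 * 19 * 18 * 17 * 16 * 15
Denominator: 6! = 720
C(20, 6) = 38760


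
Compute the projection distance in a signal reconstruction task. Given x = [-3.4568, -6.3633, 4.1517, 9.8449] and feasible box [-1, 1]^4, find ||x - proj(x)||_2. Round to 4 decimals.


Project each component onto [-1, 1].
clip(-3.4568) = -1.0, clip(-6.3633) = -1.0, clip(4.1517) = 1.0, clip(9.8449) = 1.0
Projection = [-1.0, -1.0, 1.0, 1.0]
Squared diffs: [6.0359, 28.765, 9.9332, 78.2323]
Distance = sqrt(122.9664) = 11.089


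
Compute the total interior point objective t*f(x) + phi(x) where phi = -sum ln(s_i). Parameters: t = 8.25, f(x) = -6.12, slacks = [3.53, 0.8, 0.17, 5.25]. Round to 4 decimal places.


Step 1: Compute log-barrier.
ln values: [1.2613, -0.2231, -1.772, 1.6582]
phi = -(1.2613 - 0.2231 - 1.772 + 1.6582) = -0.9244
Step 2: Compute augmented objective.
t*f(x) = 8.25*-6.12 = -50.49
Total = -50.49 - 0.9244 = -51.4144


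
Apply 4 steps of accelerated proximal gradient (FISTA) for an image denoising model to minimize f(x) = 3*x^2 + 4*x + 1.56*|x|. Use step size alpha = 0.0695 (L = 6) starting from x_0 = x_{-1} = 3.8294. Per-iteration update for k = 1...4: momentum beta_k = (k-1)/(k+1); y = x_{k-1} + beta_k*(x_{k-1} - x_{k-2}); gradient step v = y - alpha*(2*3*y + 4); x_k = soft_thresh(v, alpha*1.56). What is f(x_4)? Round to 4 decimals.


FISTA on f(x) = 3*x^2 + 4*x + 1.56*|x|
L = 6, alpha = 0.0695
Iteration 1: beta = 0.0, y = 3.8294 + 0.0*(3.8294 - 3.8294) = 3.8294
  grad(y) = 26.9764, v = y - alpha*grad = 1.9545
  prox(v) = soft_thresh(1.9545, 0.1084) = 1.8461
Iteration 2: beta = 0.3333, y = 1.8461 + 0.3333*(1.8461 - 3.8294) = 1.185
  grad(y) = 11.1102, v = y - alpha*grad = 0.4129
  prox(v) = soft_thresh(0.4129, 0.1084) = 0.3045
Iteration 3: beta = 0.5, y = 0.3045 + 0.5*(0.3045 - 1.8461) = -0.4664
  grad(y) = 1.2017, v = y - alpha*grad = -0.5499
  prox(v) = soft_thresh(-0.5499, 0.1084) = -0.4415
Iteration 4: beta = 0.6, y = -0.4415 + 0.6*(-0.4415 - 0.3045) = -0.889
  grad(y) = -1.3342, v = y - alpha*grad = -0.7963
  prox(v) = soft_thresh(-0.7963, 0.1084) = -0.6879
f(x_4) = 3*(-0.6879)^2 + 4*(-0.6879) + 1.56*|-0.6879| = -0.2589


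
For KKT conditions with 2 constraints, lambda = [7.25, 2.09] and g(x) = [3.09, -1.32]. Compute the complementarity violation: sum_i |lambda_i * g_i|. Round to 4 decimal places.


KKT complementary slackness check:
lambda_1 * g_1 = 7.25 * 3.09 = 22.4025
lambda_2 * g_2 = 2.09 * -1.32 = -2.7588
Total violation = 22.4025 + 2.7588 = 25.1613


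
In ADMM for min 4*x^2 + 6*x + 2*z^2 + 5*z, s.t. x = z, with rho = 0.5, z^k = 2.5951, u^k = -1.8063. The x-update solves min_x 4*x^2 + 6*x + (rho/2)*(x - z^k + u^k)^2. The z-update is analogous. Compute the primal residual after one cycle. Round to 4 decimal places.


ADMM iteration with rho = 0.5, z^k = 2.5951, u^k = -1.8063
Step 1: x-update.
Minimize 4*x^2 + 6*x + (0.5/2)*(x - 2.5951 - 1.8063)^2
FOC: (2*4 + 0.5)*x = -6 + 0.5*(2.5951 + 1.8063)
x^{k+1} = -0.447
Step 2: z-update.
Minimize 2*z^2 + 5*z + (0.5/2)*(-0.447 - z - 1.8063)^2
FOC: (2*2 + 0.5)*z = -5 + 0.5*(-0.447 - 1.8063)
z^{k+1} = -1.3615
Step 3: u-update.
u^{k+1} = -1.8063 - 0.447 + 1.3615 = -0.8918
Step 4: Primal residual = |-0.447 + 1.3615| = 0.9145


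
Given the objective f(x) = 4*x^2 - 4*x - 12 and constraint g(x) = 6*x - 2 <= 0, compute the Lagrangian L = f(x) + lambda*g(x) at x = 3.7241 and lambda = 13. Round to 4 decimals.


Step 1: Evaluate f(x).
f(3.7241) = 4*3.7241^2 - 4*3.7241 - 12 = 28.5793
Step 2: Evaluate g(x).
g(3.7241) = 6*3.7241 - 2 = 20.3446
Step 3: Compute Lagrangian.
L = 28.5793 + 13*20.3446 = 293.0591


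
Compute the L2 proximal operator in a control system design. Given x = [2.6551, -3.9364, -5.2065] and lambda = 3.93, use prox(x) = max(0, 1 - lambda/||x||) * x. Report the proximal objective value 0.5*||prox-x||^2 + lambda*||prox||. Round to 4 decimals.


Step 1: Compute ||x||.
||x|| = 7.0464
Step 2: Compute scaling factor.
scale = max(0, 1 - 3.93/7.0464) = 0.4423
Step 3: prox(x) = [1.1743, -1.741, -2.3027]
||prox(x)|| = 3.1164
Step 4: Proximal objective.
0.5*||prox-x||^2 = 7.7225
lambda*||prox|| = 12.2475
Total = 19.9701


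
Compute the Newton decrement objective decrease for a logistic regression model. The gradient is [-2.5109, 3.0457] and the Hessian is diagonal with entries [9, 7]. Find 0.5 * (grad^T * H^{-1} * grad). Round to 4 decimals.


Step 1: H is diagonal, so H^(-1) * g = [-0.279, 0.4351].
Step 2: g^T H^(-1) g = sum_i g_i^2 / H_ii
  = (-2.5109)^2/9 + (3.0457)^2/7
  = 0.7005 + 1.3252 = 2.0257
Step 3: Objective decrease = 0.5 * g^T H^(-1) g = 1.0128


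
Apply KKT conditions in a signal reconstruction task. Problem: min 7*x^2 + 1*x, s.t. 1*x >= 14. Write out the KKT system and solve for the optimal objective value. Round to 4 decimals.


Step 1: Try lambda = 0 (constraint inactive).
x_unc = -1/(2*7) = -0.0714
Check: 1*-0.0714 = -0.0714 < 14 -- violated!
Step 2: Constraint must be active: 1*x = 14
x* = 14/1 = 14.0
lambda = (2*7*14.0 + 1)/1 = 197.0
Step 3: Compute optimal value.
f(x*) = 7*14.0^2 + 1*14.0 = 1386.0


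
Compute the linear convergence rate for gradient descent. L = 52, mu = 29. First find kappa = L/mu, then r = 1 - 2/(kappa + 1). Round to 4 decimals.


Step 1: Compute the condition number.
kappa = L/mu = 52/29 = 1.7931
Step 2: Compute the convergence rate.
r = 1 - 2/(kappa + 1) = 1 - 2*mu/(L + mu) = (L - mu)/(L + mu) = 23/81 = 0.284


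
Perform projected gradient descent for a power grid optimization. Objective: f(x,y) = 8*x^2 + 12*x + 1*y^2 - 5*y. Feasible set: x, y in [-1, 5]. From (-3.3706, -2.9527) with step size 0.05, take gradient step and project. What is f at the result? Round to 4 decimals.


Step 1: Compute gradient at (-3.3706, -2.9527).
grad_x = 2*8*-3.3706 + 12 = -41.9296
grad_y = 2*1*-2.9527 - 5 = -10.9054
Step 2: Gradient step.
x_raw = -3.3706 - 0.05*-41.9296 = -1.2741
y_raw = -2.9527 - 0.05*-10.9054 = -2.4074
Step 3: Project onto [-1, 5].
x_proj = clip(-1.2741) = -1.0
y_proj = clip(-2.4074) = -1.0
Step 4: Evaluate f.
f(-1.0, -1.0) = 2.0


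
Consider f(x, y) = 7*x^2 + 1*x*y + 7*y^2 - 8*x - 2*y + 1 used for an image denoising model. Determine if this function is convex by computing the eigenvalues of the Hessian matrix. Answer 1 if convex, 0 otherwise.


The Hessian of f(x,y) = 7*x^2 + 1*x*y + 7*y^2 - 8*x - 2*y + 1 is:
H = [[14, 1], [1, 14]]
Trace = 14 + 14 = 28
Determinant = 14*14 - (1)^2 = 195
Discriminant = (28)^2 - 4*195 = 4.0
Eigenvalues: lambda_1 = 13.0, lambda_2 = 15.0
The function is convex.

1


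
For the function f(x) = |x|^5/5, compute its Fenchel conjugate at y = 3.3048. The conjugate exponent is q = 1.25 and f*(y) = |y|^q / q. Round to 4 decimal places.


The conjugate exponent q satisfies 1/p + 1/q = 1.
p = 5, so q = 5/(5 - 1) = 1.25
|y|^q = 3.3048^1.25 = 4.4559
f*(3.3048) = 4.4559 / 1.25 = 3.5647


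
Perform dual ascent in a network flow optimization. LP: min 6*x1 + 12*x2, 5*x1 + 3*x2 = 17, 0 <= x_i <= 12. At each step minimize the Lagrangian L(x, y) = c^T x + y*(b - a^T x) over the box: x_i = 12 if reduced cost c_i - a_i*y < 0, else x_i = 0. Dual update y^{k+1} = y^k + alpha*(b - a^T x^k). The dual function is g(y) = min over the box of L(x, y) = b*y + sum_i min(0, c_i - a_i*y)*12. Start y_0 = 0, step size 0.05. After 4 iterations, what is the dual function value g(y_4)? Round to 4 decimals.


Dual ascent for LP: min 6*x1 + 12*x2, 5*x1 + 3*x2 = 17, 0 <= x_i <= 12
Step 1: y^k = 0.0, reduced costs: (6.0, 12.0)
  x^k = (0.0, 0.0), subgradient = b - a^T x = 17.0
  y^{k+1} = 0.0 + 0.05*17.0 = 0.85
Step 2: y^k = 0.85, reduced costs: (1.75, 9.45)
  x^k = (0.0, 0.0), subgradient = b - a^T x = 17.0
  y^{k+1} = 0.85 + 0.05*17.0 = 1.7
Step 3: y^k = 1.7, reduced costs: (-2.5, 6.9)
  x^k = (12.0, 0.0), subgradient = b - a^T x = -43.0
  y^{k+1} = 1.7 + 0.05*-43.0 = -0.45
Step 4: y^k = -0.45, reduced costs: (8.25, 13.35)
  x^k = (0.0, 0.0), subgradient = b - a^T x = 17.0
  y^{k+1} = -0.45 + 0.05*17.0 = 0.4
Dual objective at y_4 = 0.4: reduced costs (4.0, 10.8), box minimizer x = (0.0, 0.0)
g(y_4) = b*y + (c1 - a1*y)*x1 + (c2 - a2*y)*x2 = 17*0.4 + 4.0*0.0 + 10.8*0.0 = 6.8 + 0.0 + 0.0 = 6.8


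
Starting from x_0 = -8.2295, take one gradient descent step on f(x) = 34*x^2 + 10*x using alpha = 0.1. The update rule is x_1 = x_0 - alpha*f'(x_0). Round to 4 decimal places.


We compute the gradient at x_0 and apply the update.
f'(x) = 68*x + 10
f'(-8.2295) = 68*-8.2295 + 10 = -549.606
x_1 = -8.2295 - 0.1*-549.606 = 46.7311


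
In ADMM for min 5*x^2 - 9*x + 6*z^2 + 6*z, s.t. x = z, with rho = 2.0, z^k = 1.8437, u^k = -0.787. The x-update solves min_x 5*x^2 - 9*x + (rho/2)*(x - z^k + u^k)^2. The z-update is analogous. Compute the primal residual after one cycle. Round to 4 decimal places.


ADMM iteration with rho = 2.0, z^k = 1.8437, u^k = -0.787
Step 1: x-update.
Minimize 5*x^2 - 9*x + (2.0/2)*(x - 1.8437 - 0.787)^2
FOC: (2*5 + 2.0)*x = 9 + 2.0*(1.8437 + 0.787)
x^{k+1} = 1.1885
Step 2: z-update.
Minimize 6*z^2 + 6*z + (2.0/2)*(1.1885 - z - 0.787)^2
FOC: (2*6 + 2.0)*z = -6 + 2.0*(1.1885 - 0.787)
z^{k+1} = -0.3712
Step 3: u-update.
u^{k+1} = -0.787 + 1.1885 + 0.3712 = 0.7727
Step 4: Primal residual = |1.1885 + 0.3712| = 1.5597


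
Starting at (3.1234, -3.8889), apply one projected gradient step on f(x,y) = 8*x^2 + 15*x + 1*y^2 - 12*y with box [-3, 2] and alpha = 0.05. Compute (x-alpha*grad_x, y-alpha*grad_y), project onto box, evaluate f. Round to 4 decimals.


Step 1: Compute gradient at (3.1234, -3.8889).
grad_x = 2*8*3.1234 + 15 = 64.9744
grad_y = 2*1*-3.8889 - 12 = -19.7778
Step 2: Gradient step.
x_raw = 3.1234 - 0.05*64.9744 = -0.1253
y_raw = -3.8889 - 0.05*-19.7778 = -2.9
Step 3: Project onto [-3, 2].
x_proj = clip(-0.1253) = -0.1253
y_proj = clip(-2.9) = -2.9
Step 4: Evaluate f.
f(-0.1253, -2.9) = 41.456


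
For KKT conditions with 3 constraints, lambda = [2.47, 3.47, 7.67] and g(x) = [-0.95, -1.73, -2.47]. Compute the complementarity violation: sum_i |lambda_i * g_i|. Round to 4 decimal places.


KKT complementary slackness check:
lambda_1 * g_1 = 2.47 * -0.95 = -2.3465
lambda_2 * g_2 = 3.47 * -1.73 = -6.0031
lambda_3 * g_3 = 7.67 * -2.47 = -18.9449
Total violation = 2.3465 + 6.0031 + 18.9449 = 27.2945


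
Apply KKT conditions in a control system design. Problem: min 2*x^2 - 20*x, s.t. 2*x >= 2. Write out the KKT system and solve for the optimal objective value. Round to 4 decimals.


Step 1: Try lambda = 0 (constraint inactive).
Stationarity: 2*2*x - 20 = 0
x* = 20/(2*2) = 5.0
Check constraint: 2*5.0 = 10.0 >= 2 -- satisfied.
Step 2: Compute optimal value.
f(x*) = 2*5.0^2 - 20*5.0 = -50.0


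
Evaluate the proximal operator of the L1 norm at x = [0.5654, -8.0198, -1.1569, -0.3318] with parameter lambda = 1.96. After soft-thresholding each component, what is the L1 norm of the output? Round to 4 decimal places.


Soft-thresholding with lambda = 1.96:
prox(0.5654) = sign(0.5654)*max(|0.5654| - 1.96, 0) = 0.0
prox(-8.0198) = sign(-8.0198)*max(|-8.0198| - 1.96, 0) = -6.0598
prox(-1.1569) = sign(-1.1569)*max(|-1.1569| - 1.96, 0) = 0.0
prox(-0.3318) = sign(-0.3318)*max(|-0.3318| - 1.96, 0) = 0.0
prox(x) = [0.0, -6.0598, 0.0, 0.0]
||prox(x)||_1 = 0.0 + 6.0598 + 0.0 + 0.0 = 6.0598


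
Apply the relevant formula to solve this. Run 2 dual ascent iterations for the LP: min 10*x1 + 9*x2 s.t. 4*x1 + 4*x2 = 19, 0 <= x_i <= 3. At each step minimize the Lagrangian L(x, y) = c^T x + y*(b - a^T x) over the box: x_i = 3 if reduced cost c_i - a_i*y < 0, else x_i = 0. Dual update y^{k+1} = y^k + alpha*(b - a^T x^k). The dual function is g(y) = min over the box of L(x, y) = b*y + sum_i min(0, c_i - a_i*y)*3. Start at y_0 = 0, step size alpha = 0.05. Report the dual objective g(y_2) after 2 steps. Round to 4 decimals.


Dual ascent for LP: min 10*x1 + 9*x2, 4*x1 + 4*x2 = 19, 0 <= x_i <= 3
Step 1: y^k = 0.0, reduced costs: (10.0, 9.0)
  x^k = (0.0, 0.0), subgradient = b - a^T x = 19.0
  y^{k+1} = 0.0 + 0.05*19.0 = 0.95
Step 2: y^k = 0.95, reduced costs: (6.2, 5.2)
  x^k = (0.0, 0.0), subgradient = b - a^T x = 19.0
  y^{k+1} = 0.95 + 0.05*19.0 = 1.9
Dual objective at y_2 = 1.9: reduced costs (2.4, 1.4), box minimizer x = (0.0, 0.0)
g(y_2) = b*y + (c1 - a1*y)*x1 + (c2 - a2*y)*x2 = 19*1.9 + 2.4*0.0 + 1.4*0.0 = 36.1 + 0.0 + 0.0 = 36.1


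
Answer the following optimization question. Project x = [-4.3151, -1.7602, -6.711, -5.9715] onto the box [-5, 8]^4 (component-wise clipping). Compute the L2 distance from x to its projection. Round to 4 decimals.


Project each component onto [-5, 8].
clip(-4.3151) = -4.3151, clip(-1.7602) = -1.7602, clip(-6.711) = -5.0, clip(-5.9715) = -5.0
Projection = [-4.3151, -1.7602, -5.0, -5.0]
Squared diffs: [0.0, 0.0, 2.9275, 0.9438]
Distance = sqrt(3.8713) = 1.9676


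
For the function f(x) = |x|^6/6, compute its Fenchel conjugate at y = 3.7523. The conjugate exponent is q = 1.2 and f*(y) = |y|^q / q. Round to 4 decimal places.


The conjugate exponent q satisfies 1/p + 1/q = 1.
p = 6, so q = 6/(6 - 1) = 1.2
|y|^q = 3.7523^1.2 = 4.8883
f*(3.7523) = 4.8883 / 1.2 = 4.0736


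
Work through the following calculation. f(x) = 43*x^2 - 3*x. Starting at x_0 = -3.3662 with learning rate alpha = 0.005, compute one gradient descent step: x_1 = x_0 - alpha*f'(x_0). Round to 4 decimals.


We compute the gradient at x_0 and apply the update.
f'(x) = 86*x - 3
f'(-3.3662) = 86*-3.3662 - 3 = -292.4932
x_1 = -3.3662 - 0.005*-292.4932 = -1.9037


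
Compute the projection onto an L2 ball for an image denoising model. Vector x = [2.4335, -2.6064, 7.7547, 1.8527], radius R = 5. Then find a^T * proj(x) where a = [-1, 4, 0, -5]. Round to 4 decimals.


Step 1: Compute ||x|| (intermediates to 6 decimals).
||x|| = sqrt(2.4335^2 + (-2.6064)^2 + 7.7547^2 + 1.8527^2) = 8.73402
Step 2: Project.
Since ||x|| > R, scale = R/||x|| = 5/8.73402 = 0.572474, proj(x) = scale * x
proj(x) = [1.393115, -1.492096, 4.439364, 1.060623]
Step 3: Dot product.
a^T * proj(x) = -1*1.393115 + 4*(-1.492096) + 0*4.439364 - 5*1.060623 = -12.6646


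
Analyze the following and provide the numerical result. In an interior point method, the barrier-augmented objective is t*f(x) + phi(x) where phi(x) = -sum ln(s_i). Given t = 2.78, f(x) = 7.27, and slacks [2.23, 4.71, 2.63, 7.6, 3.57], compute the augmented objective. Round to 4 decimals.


Step 1: Compute log-barrier.
ln values: [0.802, 1.5497, 0.967, 2.0281, 1.2726]
phi = -(0.802 + 1.5497 + 0.967 + 2.0281 + 1.2726) = -6.6194
Step 2: Compute augmented objective.
t*f(x) = 2.78*7.27 = 20.2106
Total = 20.2106 - 6.6194 = 13.5912


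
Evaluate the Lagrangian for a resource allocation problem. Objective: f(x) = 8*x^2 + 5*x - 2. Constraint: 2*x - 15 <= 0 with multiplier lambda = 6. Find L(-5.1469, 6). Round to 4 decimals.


Step 1: Evaluate f(x).
f(-5.1469) = 8*(-5.1469)^2 + 5*(-5.1469) - 2 = 184.1901
Step 2: Evaluate g(x).
g(-5.1469) = 2*-5.1469 - 15 = -25.2938
Step 3: Compute Lagrangian.
L = 184.1901 + 6*-25.2938 = 32.4273


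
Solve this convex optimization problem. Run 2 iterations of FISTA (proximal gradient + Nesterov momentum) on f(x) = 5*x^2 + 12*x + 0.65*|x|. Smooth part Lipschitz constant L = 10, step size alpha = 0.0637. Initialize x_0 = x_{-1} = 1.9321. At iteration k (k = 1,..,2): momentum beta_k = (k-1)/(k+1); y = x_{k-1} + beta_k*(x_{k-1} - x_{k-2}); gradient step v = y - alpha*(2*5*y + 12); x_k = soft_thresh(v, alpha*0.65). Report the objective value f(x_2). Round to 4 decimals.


FISTA on f(x) = 5*x^2 + 12*x + 0.65*|x|
L = 10, alpha = 0.0637
Iteration 1: beta = 0.0, y = 1.9321 + 0.0*(1.9321 - 1.9321) = 1.9321
  grad(y) = 31.321, v = y - alpha*grad = -0.063
  prox(v) = soft_thresh(-0.063, 0.0414) = -0.0216
Iteration 2: beta = 0.3333, y = -0.0216 + 0.3333*(-0.0216 - 1.9321) = -0.6729
  grad(y) = 5.2711, v = y - alpha*grad = -1.0087
  prox(v) = soft_thresh(-1.0087, 0.0414) = -0.9673
f(x_2) = 5*(-0.9673)^2 + 12*(-0.9673) + 0.65*|-0.9673| = -6.3004


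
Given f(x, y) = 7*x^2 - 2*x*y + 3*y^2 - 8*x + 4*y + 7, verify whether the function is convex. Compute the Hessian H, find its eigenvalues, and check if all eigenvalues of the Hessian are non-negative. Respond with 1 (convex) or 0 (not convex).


The Hessian of f(x,y) = 7*x^2 - 2*x*y + 3*y^2 - 8*x + 4*y + 7 is:
H = [[14, -2], [-2, 6]]
Trace = 14 + 6 = 20
Determinant = 14*6 - (-2)^2 = 80
Discriminant = (20)^2 - 4*80 = 80.0
Eigenvalues: lambda_1 = 5.5279, lambda_2 = 14.4721
The function is convex.

1


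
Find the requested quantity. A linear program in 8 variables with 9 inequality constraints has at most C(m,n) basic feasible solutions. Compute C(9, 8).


Each vertex corresponds to some choice of n active constraints out of m, so the number of vertices is at most C(m, n) = m! / (n!(m-n)!).
m = 9, n = 8
Numerator: 9 * 8 * 7 * 6 * 5 * 4 * 3 * 2
Denominator: 8! = 40320
C(9, 8) = 9


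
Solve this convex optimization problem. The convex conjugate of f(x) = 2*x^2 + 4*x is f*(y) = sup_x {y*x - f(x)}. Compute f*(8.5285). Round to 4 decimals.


f*(y) = sup_x {y*x - a*x^2 - b*x} = sup_x {(y-b)*x - a*x^2}
FOC: (y - b) - 2a*x = 0 => x* = (y - b)/(2a)
x* = (8.5285 - 4)/(2*2) = 1.1321
f*(8.5285) = (y-b)^2/(4a) = (8.5285 - 4)^2/(4*2)
= 20.5073/8 = 2.5634


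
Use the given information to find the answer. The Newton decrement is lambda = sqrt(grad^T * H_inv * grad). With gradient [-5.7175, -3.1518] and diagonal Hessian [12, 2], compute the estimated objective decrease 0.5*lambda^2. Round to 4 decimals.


Step 1: H is diagonal, so H^(-1) * g = [-0.4765, -1.5759].
Step 2: g^T H^(-1) g = sum_i g_i^2 / H_ii
  = (-5.7175)^2/12 + (-3.1518)^2/2
  = 2.7242 + 4.9669 = 7.6911
Step 3: Objective decrease = 0.5 * g^T H^(-1) g = 3.8455


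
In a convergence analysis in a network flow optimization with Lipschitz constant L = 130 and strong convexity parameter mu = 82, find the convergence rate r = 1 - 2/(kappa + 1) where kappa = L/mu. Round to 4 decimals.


Step 1: Compute the condition number.
kappa = L/mu = 130/82 = 1.5854
Step 2: Compute the convergence rate.
r = 1 - 2/(kappa + 1) = 1 - 2*mu/(L + mu) = (L - mu)/(L + mu) = 48/212 = 0.2264


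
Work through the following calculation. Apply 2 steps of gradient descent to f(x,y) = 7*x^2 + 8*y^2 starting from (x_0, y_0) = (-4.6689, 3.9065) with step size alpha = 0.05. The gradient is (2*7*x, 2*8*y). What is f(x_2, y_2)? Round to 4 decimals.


Gradient descent on f(x,y) = 7*x^2 + 8*y^2.
Starting point: (-4.6689, 3.9065), alpha = 0.05
Step 1: grad_x = 2*7*-4.6689 = -65.3646, grad_y = 2*8*3.9065 = 62.504
  x_1 = -4.6689 - 0.05*-65.3646 = -1.4007
  y_1 = 3.9065 - 0.05*62.504 = 0.7813
Step 2: grad_x = 2*7*-1.4007 = -19.6094, grad_y = 2*8*0.7813 = 12.5008
  x_2 = -1.4007 - 0.05*-19.6094 = -0.4202
  y_2 = 0.7813 - 0.05*12.5008 = 0.1563
f(-0.4202, 0.1563) = 7*(-0.4202)^2 + 8*0.1563^2 = 1.4313


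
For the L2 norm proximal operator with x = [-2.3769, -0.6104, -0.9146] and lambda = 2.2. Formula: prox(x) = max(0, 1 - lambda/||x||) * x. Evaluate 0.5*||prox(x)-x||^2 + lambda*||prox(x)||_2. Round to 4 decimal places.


Step 1: Compute ||x||.
||x|| = 2.6189
Step 2: Compute scaling factor.
scale = max(0, 1 - 2.2/2.6189) = 0.16
Step 3: prox(x) = [-0.3802, -0.0976, -0.1463]
||prox(x)|| = 0.4189
Step 4: Proximal objective.
0.5*||prox-x||^2 = 2.42
lambda*||prox|| = 0.9216
Total = 3.3416


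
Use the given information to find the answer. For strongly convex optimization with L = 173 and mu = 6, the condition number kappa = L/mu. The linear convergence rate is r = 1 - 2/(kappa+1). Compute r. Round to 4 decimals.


Step 1: Compute the condition number.
kappa = L/mu = 173/6 = 28.8333
Step 2: Compute the convergence rate.
r = 1 - 2/(kappa + 1) = 1 - 2*mu/(L + mu) = (L - mu)/(L + mu) = 167/179 = 0.933


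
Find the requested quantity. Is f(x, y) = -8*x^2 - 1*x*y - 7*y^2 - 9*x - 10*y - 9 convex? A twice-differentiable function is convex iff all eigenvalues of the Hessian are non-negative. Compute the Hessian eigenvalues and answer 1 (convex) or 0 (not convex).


The Hessian of f(x,y) = -8*x^2 - 1*x*y - 7*y^2 - 9*x - 10*y - 9 is:
H = [[-16, -1], [-1, -14]]
Trace = -16 - 14 = -30
Determinant = -16*-14 - (-1)^2 = 223
Discriminant = (-30)^2 - 4*223 = 8.0
Eigenvalues: lambda_1 = -16.4142, lambda_2 = -13.5858
The function is not convex.

0


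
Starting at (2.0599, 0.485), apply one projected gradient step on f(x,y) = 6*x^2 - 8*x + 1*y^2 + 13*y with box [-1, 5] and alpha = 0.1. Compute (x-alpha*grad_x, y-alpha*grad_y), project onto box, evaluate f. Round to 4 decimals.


Step 1: Compute gradient at (2.0599, 0.485).
grad_x = 2*6*2.0599 - 8 = 16.7188
grad_y = 2*1*0.485 + 13 = 13.97
Step 2: Gradient step.
x_raw = 2.0599 - 0.1*16.7188 = 0.388
y_raw = 0.485 - 0.1*13.97 = -0.912
Step 3: Project onto [-1, 5].
x_proj = clip(0.388) = 0.388
y_proj = clip(-0.912) = -0.912
Step 4: Evaluate f.
f(0.388, -0.912) = -13.2251


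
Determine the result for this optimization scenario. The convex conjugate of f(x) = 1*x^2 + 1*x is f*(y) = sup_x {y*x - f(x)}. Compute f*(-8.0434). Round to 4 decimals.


f*(y) = sup_x {y*x - a*x^2 - b*x} = sup_x {(y-b)*x - a*x^2}
FOC: (y - b) - 2a*x = 0 => x* = (y - b)/(2a)
x* = (-8.0434 - 1)/(2*1) = -4.5217
f*(-8.0434) = (y-b)^2/(4a) = (-8.0434 - 1)^2/(4*1)
= 81.7831/4 = 20.4458


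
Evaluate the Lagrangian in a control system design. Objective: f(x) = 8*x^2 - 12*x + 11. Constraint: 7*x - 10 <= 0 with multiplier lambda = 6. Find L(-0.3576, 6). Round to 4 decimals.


Step 1: Evaluate f(x).
f(-0.3576) = 8*(-0.3576)^2 - 12*(-0.3576) + 11 = 16.3142
Step 2: Evaluate g(x).
g(-0.3576) = 7*-0.3576 - 10 = -12.5032
Step 3: Compute Lagrangian.
L = 16.3142 + 6*-12.5032 = -58.705


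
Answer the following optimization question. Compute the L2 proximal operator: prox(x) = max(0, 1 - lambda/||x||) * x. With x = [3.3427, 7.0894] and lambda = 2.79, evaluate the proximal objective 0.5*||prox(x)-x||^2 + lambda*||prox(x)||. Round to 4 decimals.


Step 1: Compute ||x||.
||x|| = 7.8379
Step 2: Compute scaling factor.
scale = max(0, 1 - 2.79/7.8379) = 0.644
Step 3: prox(x) = [2.1528, 4.5658]
||prox(x)|| = 5.0479
Step 4: Proximal objective.
0.5*||prox-x||^2 = 3.8921
lambda*||prox|| = 14.0836
Total = 17.9758


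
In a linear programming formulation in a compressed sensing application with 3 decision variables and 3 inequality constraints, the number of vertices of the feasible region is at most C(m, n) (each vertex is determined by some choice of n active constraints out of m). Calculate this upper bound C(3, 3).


Each vertex corresponds to some choice of n active constraints out of m, so the number of vertices is at most C(m, n) = m! / (n!(m-n)!).
m = 3, n = 3
Numerator: 3 * 2 * 1
Denominator: 3! = 6
C(3, 3) = 1


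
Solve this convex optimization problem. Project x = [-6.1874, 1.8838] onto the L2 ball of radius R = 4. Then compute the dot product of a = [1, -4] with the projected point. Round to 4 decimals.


Step 1: Compute ||x|| (intermediates to 6 decimals).
||x|| = sqrt((-6.1874)^2 + 1.8838^2) = 6.467814
Step 2: Project.
Since ||x|| > R, scale = R/||x|| = 4/6.467814 = 0.618447, proj(x) = scale * x
proj(x) = [-3.826579, 1.16503]
Step 3: Dot product.
a^T * proj(x) = 1*(-3.826579) - 4*1.16503 = -8.4867


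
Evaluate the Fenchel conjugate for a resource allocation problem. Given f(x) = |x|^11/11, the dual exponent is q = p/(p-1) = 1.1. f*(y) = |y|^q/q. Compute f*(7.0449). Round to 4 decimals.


The conjugate exponent q satisfies 1/p + 1/q = 1.
p = 11, so q = 11/(11 - 1) = 1.1
|y|^q = 7.0449^1.1 = 8.5637
f*(7.0449) = 8.5637 / 1.1 = 7.7852


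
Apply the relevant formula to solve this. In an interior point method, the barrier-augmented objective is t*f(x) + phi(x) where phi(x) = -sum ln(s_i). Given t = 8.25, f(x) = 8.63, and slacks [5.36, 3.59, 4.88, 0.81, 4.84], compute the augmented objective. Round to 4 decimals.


Step 1: Compute log-barrier.
ln values: [1.679, 1.2782, 1.5851, -0.2107, 1.5769]
phi = -(1.679 + 1.2782 + 1.5851 - 0.2107 + 1.5769) = -5.9085
Step 2: Compute augmented objective.
t*f(x) = 8.25*8.63 = 71.1975
Total = 71.1975 - 5.9085 = 65.289


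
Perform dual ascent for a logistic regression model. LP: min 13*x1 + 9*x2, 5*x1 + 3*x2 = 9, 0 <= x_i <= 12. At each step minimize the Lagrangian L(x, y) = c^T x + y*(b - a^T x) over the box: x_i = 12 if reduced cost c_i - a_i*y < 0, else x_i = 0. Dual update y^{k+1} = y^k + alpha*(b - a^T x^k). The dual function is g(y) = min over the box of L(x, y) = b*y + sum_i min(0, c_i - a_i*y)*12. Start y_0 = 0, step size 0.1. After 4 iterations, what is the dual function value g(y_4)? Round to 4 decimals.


Dual ascent for LP: min 13*x1 + 9*x2, 5*x1 + 3*x2 = 9, 0 <= x_i <= 12
Step 1: y^k = 0.0, reduced costs: (13.0, 9.0)
  x^k = (0.0, 0.0), subgradient = b - a^T x = 9.0
  y^{k+1} = 0.0 + 0.1*9.0 = 0.9
Step 2: y^k = 0.9, reduced costs: (8.5, 6.3)
  x^k = (0.0, 0.0), subgradient = b - a^T x = 9.0
  y^{k+1} = 0.9 + 0.1*9.0 = 1.8
Step 3: y^k = 1.8, reduced costs: (4.0, 3.6)
  x^k = (0.0, 0.0), subgradient = b - a^T x = 9.0
  y^{k+1} = 1.8 + 0.1*9.0 = 2.7
Step 4: y^k = 2.7, reduced costs: (-0.5, 0.9)
  x^k = (12.0, 0.0), subgradient = b - a^T x = -51.0
  y^{k+1} = 2.7 + 0.1*-51.0 = -2.4
Dual objective at y_4 = -2.4: reduced costs (25.0, 16.2), box minimizer x = (0.0, 0.0)
g(y_4) = b*y + (c1 - a1*y)*x1 + (c2 - a2*y)*x2 = 9*(-2.4) + 25.0*0.0 + 16.2*0.0 = -21.6 + 0.0 + 0.0 = -21.6


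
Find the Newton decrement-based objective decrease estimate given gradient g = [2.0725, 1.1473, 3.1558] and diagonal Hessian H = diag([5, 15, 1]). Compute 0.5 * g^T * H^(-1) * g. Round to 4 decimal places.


Step 1: H is diagonal, so H^(-1) * g = [0.4145, 0.0765, 3.1558].
Step 2: g^T H^(-1) g = sum_i g_i^2 / H_ii
  = (2.0725)^2/5 + (1.1473)^2/15 + (3.1558)^2/1
  = 0.8591 + 0.0878 + 9.9591 = 10.9059
Step 3: Objective decrease = 0.5 * g^T H^(-1) g = 5.4529


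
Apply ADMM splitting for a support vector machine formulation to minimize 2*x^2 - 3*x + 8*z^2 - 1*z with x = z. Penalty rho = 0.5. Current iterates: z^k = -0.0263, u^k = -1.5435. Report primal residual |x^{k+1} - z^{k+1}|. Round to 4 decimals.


ADMM iteration with rho = 0.5, z^k = -0.0263, u^k = -1.5435
Step 1: x-update.
Minimize 2*x^2 - 3*x + (0.5/2)*(x + 0.0263 - 1.5435)^2
FOC: (2*2 + 0.5)*x = 3 + 0.5*(-0.0263 + 1.5435)
x^{k+1} = 0.8352
Step 2: z-update.
Minimize 8*z^2 - 1*z + (0.5/2)*(0.8352 - z - 1.5435)^2
FOC: (2*8 + 0.5)*z = 1 + 0.5*(0.8352 - 1.5435)
z^{k+1} = 0.0391
Step 3: u-update.
u^{k+1} = -1.5435 + 0.8352 - 0.0391 = -0.7474
Step 4: Primal residual = |0.8352 - 0.0391| = 0.7961


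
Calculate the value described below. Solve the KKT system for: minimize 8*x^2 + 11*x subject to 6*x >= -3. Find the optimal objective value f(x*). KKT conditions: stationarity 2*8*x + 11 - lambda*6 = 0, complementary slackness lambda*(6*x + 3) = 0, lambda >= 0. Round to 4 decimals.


Step 1: Try lambda = 0 (constraint inactive).
x_unc = -11/(2*8) = -0.6875
Check: 6*-0.6875 = -4.125 < -3 -- violated!
Step 2: Constraint must be active: 6*x = -3
x* = -3/6 = -0.5
lambda = (2*8*(-0.5) + 11)/6 = 0.5
Step 3: Compute optimal value.
f(x*) = 8*(-0.5)^2 + 11*(-0.5) = -3.5


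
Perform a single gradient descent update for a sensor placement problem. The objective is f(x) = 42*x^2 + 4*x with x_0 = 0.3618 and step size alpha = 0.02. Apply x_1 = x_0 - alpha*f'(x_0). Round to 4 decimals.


We compute the gradient at x_0 and apply the update.
f'(x) = 84*x + 4
f'(0.3618) = 84*0.3618 + 4 = 34.3912
x_1 = 0.3618 - 0.02*34.3912 = -0.326


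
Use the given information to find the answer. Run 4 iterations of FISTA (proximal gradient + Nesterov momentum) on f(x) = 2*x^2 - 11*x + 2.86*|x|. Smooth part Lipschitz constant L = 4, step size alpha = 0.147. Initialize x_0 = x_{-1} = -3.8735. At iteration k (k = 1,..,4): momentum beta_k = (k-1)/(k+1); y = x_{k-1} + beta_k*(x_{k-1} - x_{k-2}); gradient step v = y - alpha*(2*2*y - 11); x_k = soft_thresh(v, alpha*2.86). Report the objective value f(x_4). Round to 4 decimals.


FISTA on f(x) = 2*x^2 - 11*x + 2.86*|x|
L = 4, alpha = 0.147
Iteration 1: beta = 0.0, y = -3.8735 + 0.0*(-3.8735 + 3.8735) = -3.8735
  grad(y) = -26.494, v = y - alpha*grad = 0.0211
  prox(v) = soft_thresh(0.0211, 0.4204) = 0.0
Iteration 2: beta = 0.3333, y = 0.0 + 0.3333*(0.0 + 3.8735) = 1.2912
  grad(y) = -5.8353, v = y - alpha*grad = 2.149
  prox(v) = soft_thresh(2.149, 0.4204) = 1.7285
Iteration 3: beta = 0.5, y = 1.7285 + 0.5*(1.7285 - 0.0) = 2.5928
  grad(y) = -0.6288, v = y - alpha*grad = 2.6852
  prox(v) = soft_thresh(2.6852, 0.4204) = 2.2648
Iteration 4: beta = 0.6, y = 2.2648 + 0.6*(2.2648 - 1.7285) = 2.5866
  grad(y) = -0.6537, v = y - alpha*grad = 2.6827
  prox(v) = soft_thresh(2.6827, 0.4204) = 2.2623
f(x_4) = 2*2.2623^2 - 11*2.2623 + 2.86*|2.2623| = -8.1792


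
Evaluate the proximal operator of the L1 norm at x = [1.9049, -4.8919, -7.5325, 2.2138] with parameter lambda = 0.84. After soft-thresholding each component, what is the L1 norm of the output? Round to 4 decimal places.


Soft-thresholding with lambda = 0.84:
prox(1.9049) = sign(1.9049)*max(|1.9049| - 0.84, 0) = 1.0649
prox(-4.8919) = sign(-4.8919)*max(|-4.8919| - 0.84, 0) = -4.0519
prox(-7.5325) = sign(-7.5325)*max(|-7.5325| - 0.84, 0) = -6.6925
prox(2.2138) = sign(2.2138)*max(|2.2138| - 0.84, 0) = 1.3738
prox(x) = [1.0649, -4.0519, -6.6925, 1.3738]
||prox(x)||_1 = 1.0649 + 4.0519 + 6.6925 + 1.3738 = 13.1831


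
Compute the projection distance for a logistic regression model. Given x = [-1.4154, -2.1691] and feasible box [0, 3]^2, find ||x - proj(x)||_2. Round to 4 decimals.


Project each component onto [0, 3].
clip(-1.4154) = 0.0, clip(-2.1691) = 0.0
Projection = [0.0, 0.0]
Squared diffs: [2.0034, 4.705]
Distance = sqrt(6.7084) = 2.59


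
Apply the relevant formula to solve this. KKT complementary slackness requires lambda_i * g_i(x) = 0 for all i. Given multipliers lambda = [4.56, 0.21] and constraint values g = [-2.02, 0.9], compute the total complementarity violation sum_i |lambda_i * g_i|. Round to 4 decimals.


KKT complementary slackness check:
lambda_1 * g_1 = 4.56 * -2.02 = -9.2112
lambda_2 * g_2 = 0.21 * 0.9 = 0.189
Total violation = 9.2112 + 0.189 = 9.4002


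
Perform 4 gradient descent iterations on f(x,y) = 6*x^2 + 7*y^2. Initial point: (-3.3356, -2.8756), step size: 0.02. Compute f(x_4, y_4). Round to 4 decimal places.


Gradient descent on f(x,y) = 6*x^2 + 7*y^2.
Starting point: (-3.3356, -2.8756), alpha = 0.02
Step 1: grad_x = 2*6*-3.3356 = -40.0272, grad_y = 2*7*-2.8756 = -40.2584
  x_1 = -3.3356 - 0.02*-40.0272 = -2.5351
  y_1 = -2.8756 - 0.02*-40.2584 = -2.0704
Step 2: grad_x = 2*6*-2.5351 = -30.4207, grad_y = 2*7*-2.0704 = -28.986
  x_2 = -2.5351 - 0.02*-30.4207 = -1.9266
  y_2 = -2.0704 - 0.02*-28.986 = -1.4907
Step 3: grad_x = 2*6*-1.9266 = -23.1197, grad_y = 2*7*-1.4907 = -20.87
  x_3 = -1.9266 - 0.02*-23.1197 = -1.4642
  y_3 = -1.4907 - 0.02*-20.87 = -1.0733
Step 4: grad_x = 2*6*-1.4642 = -17.571, grad_y = 2*7*-1.0733 = -15.0264
  x_4 = -1.4642 - 0.02*-17.571 = -1.1128
  y_4 = -1.0733 - 0.02*-15.0264 = -0.7728
f(-1.1128, -0.7728) = 6*(-1.1128)^2 + 7*(-0.7728)^2 = 11.6107


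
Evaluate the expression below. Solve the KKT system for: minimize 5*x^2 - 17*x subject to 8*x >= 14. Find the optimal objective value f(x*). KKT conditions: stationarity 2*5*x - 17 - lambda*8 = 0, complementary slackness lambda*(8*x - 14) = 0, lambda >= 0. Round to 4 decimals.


Step 1: Try lambda = 0 (constraint inactive).
x_unc = 17/(2*5) = 1.7
Check: 8*1.7 = 13.6 < 14 -- violated!
Step 2: Constraint must be active: 8*x = 14
x* = 14/8 = 1.75
lambda = (2*5*1.75 - 17)/8 = 0.0625
Step 3: Compute optimal value.
f(x*) = 5*1.75^2 - 17*1.75 = -14.4375


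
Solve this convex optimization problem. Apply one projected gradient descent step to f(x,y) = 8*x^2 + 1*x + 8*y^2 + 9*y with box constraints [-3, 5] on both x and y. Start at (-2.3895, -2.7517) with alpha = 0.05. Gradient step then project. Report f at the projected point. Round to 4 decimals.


Step 1: Compute gradient at (-2.3895, -2.7517).
grad_x = 2*8*-2.3895 + 1 = -37.232
grad_y = 2*8*-2.7517 + 9 = -35.0272
Step 2: Gradient step.
x_raw = -2.3895 - 0.05*-37.232 = -0.5279
y_raw = -2.7517 - 0.05*-35.0272 = -1.0003
Step 3: Project onto [-3, 5].
x_proj = clip(-0.5279) = -0.5279
y_proj = clip(-1.0003) = -1.0003
Step 4: Evaluate f.
f(-0.5279, -1.0003) = 0.7039


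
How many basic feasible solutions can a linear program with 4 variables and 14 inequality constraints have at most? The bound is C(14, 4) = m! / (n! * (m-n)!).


Each vertex corresponds to some choice of n active constraints out of m, so the number of vertices is at most C(m, n) = m! / (n!(m-n)!).
m = 14, n = 4
Numerator: 14 * 13 * 12 * 11
Denominator: 4! = 24
C(14, 4) = 1001


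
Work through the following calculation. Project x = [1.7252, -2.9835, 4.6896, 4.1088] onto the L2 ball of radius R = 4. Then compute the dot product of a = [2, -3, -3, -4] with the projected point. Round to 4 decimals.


Step 1: Compute ||x|| (intermediates to 6 decimals).
||x|| = sqrt(1.7252^2 + (-2.9835)^2 + 4.6896^2 + 4.1088^2) = 7.124056
Step 2: Project.
Since ||x|| > R, scale = R/||x|| = 4/7.124056 = 0.561478, proj(x) = scale * x
proj(x) = [0.968662, -1.67517, 2.633107, 2.307001]
Step 3: Dot product.
a^T * proj(x) = 2*0.968662 - 3*(-1.67517) - 3*2.633107 - 4*2.307001 = -10.1645


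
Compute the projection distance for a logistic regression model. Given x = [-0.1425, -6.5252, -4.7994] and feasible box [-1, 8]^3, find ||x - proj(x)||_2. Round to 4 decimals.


Project each component onto [-1, 8].
clip(-0.1425) = -0.1425, clip(-6.5252) = -1.0, clip(-4.7994) = -1.0
Projection = [-0.1425, -1.0, -1.0]
Squared diffs: [0.0, 30.5278, 14.4354]
Distance = sqrt(44.9632) = 6.7055


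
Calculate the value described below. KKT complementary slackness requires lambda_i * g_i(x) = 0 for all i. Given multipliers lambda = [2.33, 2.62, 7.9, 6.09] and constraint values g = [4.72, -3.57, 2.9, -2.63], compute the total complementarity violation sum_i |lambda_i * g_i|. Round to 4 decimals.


KKT complementary slackness check:
lambda_1 * g_1 = 2.33 * 4.72 = 10.9976
lambda_2 * g_2 = 2.62 * -3.57 = -9.3534
lambda_3 * g_3 = 7.9 * 2.9 = 22.91
lambda_4 * g_4 = 6.09 * -2.63 = -16.0167
Total violation = 10.9976 + 9.3534 + 22.91 + 16.0167 = 59.2777


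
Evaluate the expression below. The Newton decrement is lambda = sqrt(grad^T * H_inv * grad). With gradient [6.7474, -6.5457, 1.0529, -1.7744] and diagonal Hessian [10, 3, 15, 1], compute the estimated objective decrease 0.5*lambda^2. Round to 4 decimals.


Step 1: H is diagonal, so H^(-1) * g = [0.6747, -2.1819, 0.0702, -1.7744].
Step 2: g^T H^(-1) g = sum_i g_i^2 / H_ii
  = (6.7474)^2/10 + (-6.5457)^2/3 + (1.0529)^2/15 + (-1.7744)^2/1
  = 4.5527 + 14.2821 + 0.0739 + 3.1485 = 22.0572
Step 3: Objective decrease = 0.5 * g^T H^(-1) g = 11.0286


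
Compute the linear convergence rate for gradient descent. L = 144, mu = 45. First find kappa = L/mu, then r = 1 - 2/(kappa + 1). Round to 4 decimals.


Step 1: Compute the condition number.
kappa = L/mu = 144/45 = 3.2
Step 2: Compute the convergence rate.
r = 1 - 2/(kappa + 1) = 1 - 2*mu/(L + mu) = (L - mu)/(L + mu) = 99/189 = 0.5238


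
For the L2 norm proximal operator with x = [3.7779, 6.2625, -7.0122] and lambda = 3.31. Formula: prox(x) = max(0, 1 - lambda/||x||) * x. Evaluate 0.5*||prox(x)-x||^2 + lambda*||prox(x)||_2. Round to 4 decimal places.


Step 1: Compute ||x||.
||x|| = 10.1322
Step 2: Compute scaling factor.
scale = max(0, 1 - 3.31/10.1322) = 0.6733
Step 3: prox(x) = [2.5437, 4.2167, -4.7215]
||prox(x)|| = 6.8222
Step 4: Proximal objective.
0.5*||prox-x||^2 = 5.4781
lambda*||prox|| = 22.5815
Total = 28.0597


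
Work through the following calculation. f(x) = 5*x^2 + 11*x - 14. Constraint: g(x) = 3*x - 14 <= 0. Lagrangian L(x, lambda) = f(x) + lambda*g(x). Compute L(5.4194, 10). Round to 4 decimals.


Step 1: Evaluate f(x).
f(5.4194) = 5*5.4194^2 + 11*5.4194 - 14 = 192.4629
Step 2: Evaluate g(x).
g(5.4194) = 3*5.4194 - 14 = 2.2582
Step 3: Compute Lagrangian.
L = 192.4629 + 10*2.2582 = 215.0449


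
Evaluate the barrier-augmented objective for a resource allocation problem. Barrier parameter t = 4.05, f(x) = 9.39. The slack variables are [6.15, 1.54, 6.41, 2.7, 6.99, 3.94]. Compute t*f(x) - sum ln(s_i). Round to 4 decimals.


Step 1: Compute log-barrier.
ln values: [1.8165, 0.4318, 1.8579, 0.9933, 1.9445, 1.3712]
phi = -(1.8165 + 0.4318 + 1.8579 + 0.9933 + 1.9445 + 1.3712) = -8.415
Step 2: Compute augmented objective.
t*f(x) = 4.05*9.39 = 38.0295
Total = 38.0295 - 8.415 = 29.6145


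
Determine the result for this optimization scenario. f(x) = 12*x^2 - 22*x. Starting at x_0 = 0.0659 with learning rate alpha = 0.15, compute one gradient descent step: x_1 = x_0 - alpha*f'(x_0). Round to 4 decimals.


We compute the gradient at x_0 and apply the update.
f'(x) = 24*x - 22
f'(0.0659) = 24*0.0659 - 22 = -20.4184
x_1 = 0.0659 - 0.15*-20.4184 = 3.1287
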